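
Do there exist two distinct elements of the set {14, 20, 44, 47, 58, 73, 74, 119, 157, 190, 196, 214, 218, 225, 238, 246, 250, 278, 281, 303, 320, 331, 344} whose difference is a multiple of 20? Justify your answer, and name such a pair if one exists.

Reduce each element mod 20: 14↦14, 20↦0, 44↦4, 47↦7, 58↦18, 73↦13, 74↦14, 119↦19, 157↦17, 190↦10, 196↦16, 214↦14, 218↦18, 225↦5, 238↦18, 246↦6, 250↦10, 278↦18, 281↦1, 303↦3, 320↦0, 331↦11, 344↦4. The residue 14 repeats (at 14 and 74), and 74 − 14 = 60 = 3·20.

The pair (14, 74) works.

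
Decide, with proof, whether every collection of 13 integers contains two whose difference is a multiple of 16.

No; for instance {17, 18, 19, 20, 21, 22, 23, 24, 25, 26, 27, 28, 29} is a counterexample.

Try 13 consecutive integers, 17, 18, …, 29. Their remainders mod 16 are 1, 2, 3, 4, 5, 6, 7, 8, 9, 10, 11, 12, 13 — pairwise different, as any 13 ≤ 16 consecutive integers have distinct residues.
Any two of them differ by at most 12 < 16 and by at least 1, so no difference is a multiple of 16.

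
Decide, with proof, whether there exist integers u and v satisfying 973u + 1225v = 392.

Every value of 973u + 1225v is a multiple of gcd(973, 1225) = 7; since 7 ∣ 392, solutions exist.
Dividing through by 7 reduces the equation to 139u + 175v = 56.
Euclidean algorithm: 175 = 1·139 + 36, 139 = 3·36 + 31, 36 = 1·31 + 5, 31 = 6·5 + 1, 5 = 5·1 + 0.
Unwinding: 1 = 31 − 6·5 = 31 − 6·(36 − 1·31) = −6·36 + 7·31 = −6·36 + 7·(139 − 3·36) = 7·139 − 27·36 = 7·139 − 27·(175 − 1·139) = −27·175 + 34·139, i.e. 139·34 + 175·(-27) = 1.
Times 56: 139·1904 + 175·(-1512) = 56, so (1904, -1512) solves it.
Subtracting 10·175 from u and adding 10·139 to v gives the tidier solution (154, -122).
Check: 973·154 + 1225·(-122) = 149842 − 149450 = 392. ✓

u = 154, v = -122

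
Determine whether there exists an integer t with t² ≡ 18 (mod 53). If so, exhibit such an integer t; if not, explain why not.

No such integer exists.

53 is prime, so by Euler's criterion 18 is a square mod 53 iff 18^((53−1)/2) = 18^26 ≡ 1 (mod 53).
Squaring successively (mod 53): 18^2 = 324 ≡ 6; 18^4 ≡ 6² = 36 ≡ 36; 18^8 ≡ 36² = 1296 ≡ 24; 18^16 ≡ 24² = 576 ≡ 46.
Since 26 = 16 + 8 + 2, 18^26 ≡ 46 · 24 · 6; multiplying out mod 53: 46·24 = 1104 ≡ 44, then 44·6 = 264 ≡ 52. Thus 18^26 ≡ 52 ≡ −1 (mod 53).
The value −1 means 18 is a non-residue modulo 53, so t² ≡ 18 (mod 53) is impossible.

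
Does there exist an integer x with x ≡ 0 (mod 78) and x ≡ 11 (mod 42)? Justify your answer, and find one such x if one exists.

Reduce both congruences modulo 6, which divides 78 and 42: they say x ≡ 0 (mod 6) and x ≡ 11 (mod 6).
These are incompatible: 0 − 11 = -11 is not divisible by 6.
So no integer satisfies both congruences.

There is no such integer.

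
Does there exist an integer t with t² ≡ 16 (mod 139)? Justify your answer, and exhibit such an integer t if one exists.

Take t = 4. Then 4² = 16, and since 0 ≤ 16 < 139 this is already reduced: 4² ≡ 16 (mod 139).

t = 4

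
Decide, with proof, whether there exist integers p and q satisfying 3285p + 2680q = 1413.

Both 3285 and 2680 are divisible by gcd(3285, 2680) = 5, hence so is any combination 3285p + 2680q.
But 1413 = 5·282 + 3, so 5 ∤ 1413.
So the equation is unsolvable over ℤ.

No such integers exist.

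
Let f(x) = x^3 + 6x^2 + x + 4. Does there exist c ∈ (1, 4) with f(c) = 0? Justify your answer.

f(1) = 12 and f(4) = 168, both positive, so a sign-change argument is unavailable; we show f keeps this sign on the whole interval.
Shift to the endpoint 1: with x = 1 + u (0 < u < 3), one computes f(1 + u) = u^3 + 9u^2 + 16u + 12.
All 4 nonzero coefficients of this polynomial in u are positive; hence for u > 0 the value is a sum of positive terms (the constant 12 among them).
So f is strictly positive on (1, 4); no root exists in the interval.

f has no root in that interval.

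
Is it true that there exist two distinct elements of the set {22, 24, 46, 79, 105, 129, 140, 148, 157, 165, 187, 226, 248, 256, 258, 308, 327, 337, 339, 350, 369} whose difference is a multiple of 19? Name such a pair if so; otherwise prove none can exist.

The pair (22, 79) works.

Reduce each element mod 19: 22↦3, 24↦5, 46↦8, 79↦3, 105↦10, 129↦15, 140↦7, 148↦15, 157↦5, 165↦13, 187↦16, 226↦17, 248↦1, 256↦9, 258↦11, 308↦4, 327↦4, 337↦14, 339↦16, 350↦8, 369↦8. The residue 3 repeats (at 22 and 79), and 79 − 22 = 57 = 3·19.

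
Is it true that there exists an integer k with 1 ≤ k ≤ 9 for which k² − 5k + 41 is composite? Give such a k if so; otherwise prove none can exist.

At k = 8: 8² − 5·8 + 41 = 65 = 5·13, which is composite.

k = 8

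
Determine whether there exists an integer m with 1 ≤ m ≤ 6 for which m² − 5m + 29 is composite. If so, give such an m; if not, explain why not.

m = 1

At m = 1: 1² − 5·1 + 29 = 25 = 5·5, which is composite.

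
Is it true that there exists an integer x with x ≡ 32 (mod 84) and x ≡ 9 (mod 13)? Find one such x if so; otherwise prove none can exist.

gcd(84, 13) = 1, so the Chinese Remainder Theorem guarantees exactly one residue class mod 1092 satisfying both.
Any solution of the first congruence is x = 32 + 84t; substituting into the second, 84t ≡ 9 − 32 ≡ 3 (mod 13).
84 ≡ 6 (mod 13), so this reads 6t ≡ 3 (mod 13). To invert 6 modulo 13: 13 = 2·6 + 1, 6 = 6·1 + 0, and unwinding, 1 = 13 − 2·6. Thus 6⁻¹ ≡ -2 ≡ 11 (mod 13).
Multiplying by 11: t ≡ 11·3 = 33 ≡ 7 (mod 13).
Taking t = 7 gives x = 32 + 84·7 = 620.
Indeed 620 ≡ 32 (mod 84) and 620 ≡ 9 (mod 13).

x = 620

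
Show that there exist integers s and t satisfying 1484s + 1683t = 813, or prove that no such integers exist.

Since gcd(1484, 1683) = 1, every integer is an integer combination of 1484 and 1683.
Dividing repeatedly: 1683 = 1·1484 + 199, 1484 = 7·199 + 91, 199 = 2·91 + 17, 91 = 5·17 + 6, 17 = 2·6 + 5, 6 = 1·5 + 1, 5 = 5·1 + 0.
Working back up the chain: 1 = 6 − 1·5 = 6 − (17 − 2·6) = −17 + 3·6 = −17 + 3·(91 − 5·17) = 3·91 − 16·17 = 3·91 − 16·(199 − 2·91) = −16·199 + 35·91 = −16·199 + 35·(1484 − 7·199) = 35·1484 − 261·199 = 35·1484 − 261·(1683 − 1·1484) = −261·1683 + 296·1484. So 1484·296 + 1683·(-261) = 1.
Multiplying through by 813: s = 296·813 = 240648, t = (-261)·813 = -212193 is a solution.
Subtracting 142·1683 from s and adding 142·1484 to t gives the tidier solution (1662, -1465).
Check: 1484·1662 + 1683·(-1465) = 2466408 − 2465595 = 813. ✓

s = 1662, t = -1465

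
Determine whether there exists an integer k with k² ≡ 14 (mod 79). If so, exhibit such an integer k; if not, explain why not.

No, no such integer exists.

Apply Euler's criterion with the prime 79: 14 is a quadratic residue iff 14^39 ≡ 1 (mod 79), and a non-residue iff it is ≡ −1.
Squaring successively (mod 79): 14^2 = 196 ≡ 38; 14^4 ≡ 38² = 1444 ≡ 22; 14^8 ≡ 22² = 484 ≡ 10; 14^16 ≡ 10² = 100 ≡ 21; 14^32 ≡ 21² = 441 ≡ 46.
Since 39 = 32 + 4 + 2 + 1, 14^39 ≡ 46 · 22 · 38 · 14; multiplying out mod 79: 46·22 = 1012 ≡ 64, then 64·38 = 2432 ≡ 62, then 62·14 = 868 ≡ 78. Thus 14^39 ≡ 78 ≡ −1 (mod 79).
By Euler's criterion 14 is a quadratic non-residue mod 79: no k satisfies k² ≡ 14 (mod 79).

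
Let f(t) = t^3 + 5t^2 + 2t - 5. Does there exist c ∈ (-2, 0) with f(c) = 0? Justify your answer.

Yes, such a c exists.

f(-2) = 3 and f(0) = -5, which have opposite signs.
Since f is a polynomial it is continuous on [-2, 0].
By the Intermediate Value Theorem f must vanish at some point of (-2, 0).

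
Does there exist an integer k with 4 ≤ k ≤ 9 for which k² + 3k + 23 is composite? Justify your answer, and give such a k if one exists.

At k = 8: 8² + 3·8 + 23 = 111 = 3·37, which is composite.

k = 8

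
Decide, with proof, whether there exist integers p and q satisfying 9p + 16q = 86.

p = 6, q = 2

Since gcd(9, 16) = 1, every integer is an integer combination of 9 and 16.
Dividing repeatedly: 16 = 1·9 + 7, 9 = 1·7 + 2, 7 = 3·2 + 1, 2 = 2·1 + 0.
Working back up the chain: 1 = 7 − 3·2 = 7 − 3·(9 − 1·7) = −3·9 + 4·7 = −3·9 + 4·(16 − 1·9) = 4·16 − 7·9. So 9·(-7) + 16·4 = 1.
Scaling by 86 gives the particular solution (p, q) = (-602, 344).
Shifting by a multiple of (16, −9) keeps it a solution: p = -602 + 38·16 = 6, q = 344 − 38·9 = 2.
Check: 9·6 + 16·2 = 54 + 32 = 86. ✓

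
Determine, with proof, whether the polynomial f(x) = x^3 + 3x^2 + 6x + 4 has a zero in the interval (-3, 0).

f(-3) = -14 and f(0) = 4, which have opposite signs.
Since f is a polynomial it is continuous on [-3, 0].
By the Intermediate Value Theorem, f takes the value 0 somewhere in the open interval.

Such a root exists.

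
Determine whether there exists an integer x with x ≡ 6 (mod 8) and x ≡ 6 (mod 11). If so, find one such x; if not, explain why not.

gcd(8, 11) = 1, so the Chinese Remainder Theorem guarantees exactly one residue class mod 88 satisfying both.
Any solution of the first congruence is x = 6 + 8t; substituting into the second, 8t ≡ 6 − 6 ≡ 0 (mod 11).
t = 0 satisfies this.
With t = 0: x = 6 + 8·0 = 6.
Verify: 6 = 0·8 + 6 and 6 = 0·11 + 6. ✓

x = 6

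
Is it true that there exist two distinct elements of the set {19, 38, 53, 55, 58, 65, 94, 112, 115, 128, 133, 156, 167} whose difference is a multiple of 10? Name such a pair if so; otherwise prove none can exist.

Both 38 and 58 leave remainder 8 on division by 10; their difference 20 = 2·10 is a multiple of 10.

38 and 58 are such a pair.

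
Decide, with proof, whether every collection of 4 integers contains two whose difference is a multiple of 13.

No; for instance {32, 33, 34, 35} is a counterexample.

Try 4 consecutive integers, 32, 33, 34, 35. Their remainders mod 13 are 6, 7, 8, 9 — pairwise different, as any 4 ≤ 13 consecutive integers have distinct residues.
No two share a residue, so no pair has difference divisible by 13; the claim fails for this set.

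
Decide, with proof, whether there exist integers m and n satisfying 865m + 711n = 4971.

m = 120, n = -139

Since gcd(865, 711) = 1, every integer is an integer combination of 865 and 711.
Euclidean algorithm: 865 = 1·711 + 154, 711 = 4·154 + 95, 154 = 1·95 + 59, 95 = 1·59 + 36, 59 = 1·36 + 23, 36 = 1·23 + 13, 23 = 1·13 + 10, 13 = 1·10 + 3, 10 = 3·3 + 1, 3 = 3·1 + 0.
Unwinding: 1 = 10 − 3·3 = 10 − 3·(13 − 1·10) = −3·13 + 4·10 = −3·13 + 4·(23 − 1·13) = 4·23 − 7·13 = 4·23 − 7·(36 − 1·23) = −7·36 + 11·23 = −7·36 + 11·(59 − 1·36) = 11·59 − 18·36 = 11·59 − 18·(95 − 1·59) = −18·95 + 29·59 = −18·95 + 29·(154 − 1·95) = 29·154 − 47·95 = 29·154 − 47·(711 − 4·154) = −47·711 + 217·154 = −47·711 + 217·(865 − 1·711) = 217·865 − 264·711, i.e. 865·217 + 711·(-264) = 1.
Times 4971: 865·1078707 + 711·(-1312344) = 4971, so (1078707, -1312344) solves it.
Shifting by a multiple of (711, −865) keeps it a solution: m = 1078707 − 1517·711 = 120, n = -1312344 + 1517·865 = -139.
Indeed 865·120 + 711·(-139) = 103800 − 98829 = 4971.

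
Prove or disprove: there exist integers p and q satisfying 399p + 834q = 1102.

There are no such integers.

Any value of 399p + 834q is a multiple of gcd(399, 834) = 3.
But 1102 is not a multiple of 3 (it leaves remainder 1).
Therefore 399p + 834q = 1102 has no solution in integers.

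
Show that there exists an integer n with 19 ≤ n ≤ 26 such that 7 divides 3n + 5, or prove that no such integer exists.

n = 24

For n = 19, 20, …, 23 the values 62, 65, 68, 71, 74 are not multiples of 7. n = 24 works, since 3·24 + 5 = 77 = 11·7.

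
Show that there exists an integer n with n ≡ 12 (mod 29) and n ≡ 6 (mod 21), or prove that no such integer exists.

n = 447

Since 29 and 21 share no common factor, CRT says the pair of congruences has a solution (unique mod 609).
Write n = 12 + 29t and require 12 + 29t ≡ 6 (mod 21), i.e. 29t ≡ 15 (mod 21).
29 ≡ 8 (mod 21), so this reads 8t ≡ 15 (mod 21). Invert 8 mod 21 by the Euclidean algorithm: 21 = 2·8 + 5, 8 = 1·5 + 3, 5 = 1·3 + 2, 3 = 1·2 + 1, 2 = 2·1 + 0; back-substituting, 1 = 3 − 1·2 = 3 − (5 − 1·3) = −5 + 2·3 = −5 + 2·(8 − 1·5) = 2·8 − 3·5 = 2·8 − 3·(21 − 2·8) = −3·21 + 8·8. Hence 8·8 ≡ 1, so 8⁻¹ ≡ 8 (mod 21).
Therefore t ≡ 8·15 = 120 ≡ 15 (mod 21).
With t = 15: n = 12 + 29·15 = 447.
Indeed 447 ≡ 12 (mod 29) and 447 ≡ 6 (mod 21).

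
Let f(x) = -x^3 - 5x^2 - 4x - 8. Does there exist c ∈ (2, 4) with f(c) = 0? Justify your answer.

f(2) = -44 and f(4) = -168, both negative, so a sign-change argument is unavailable; we show f keeps this sign on the whole interval.
Shift to the endpoint 2: with x = 2 + u (0 < u < 2), one computes f(2 + u) = -u^3 - 11u^2 - 36u - 44.
The nonzero coefficients here are all negative, so for u > 0 every term is negative (or zero), and the constant term -44 is strictly negative.
So f is strictly negative on (2, 4); no root exists in the interval.

f has no root in that interval.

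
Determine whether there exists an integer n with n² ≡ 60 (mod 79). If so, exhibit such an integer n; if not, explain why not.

No such integer exists.

79 is prime, so by Euler's criterion 60 is a square mod 79 iff 60^((79−1)/2) = 60^39 ≡ 1 (mod 79).
Repeated squaring mod 79: 60^2 = 3600 ≡ 45; 60^4 ≡ 45² = 2025 ≡ 50; 60^8 ≡ 50² = 2500 ≡ 51; 60^16 ≡ 51² = 2601 ≡ 73; 60^32 ≡ 73² = 5329 ≡ 36.
Since 39 = 32 + 4 + 2 + 1, 60^39 ≡ 36 · 50 · 45 · 60; multiplying out mod 79: 36·50 = 1800 ≡ 62, then 62·45 = 2790 ≡ 25, then 25·60 = 1500 ≡ 78. Thus 60^39 ≡ 78 ≡ −1 (mod 79).
The value −1 means 60 is a non-residue modulo 79, so n² ≡ 60 (mod 79) is impossible.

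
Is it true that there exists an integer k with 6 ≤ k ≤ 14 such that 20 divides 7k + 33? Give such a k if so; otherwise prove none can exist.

The values of 7k + 33 for k = 6, 7, …, 14 are 75, 82, 89, 96, 103, 110, 117, 124, 131; reduced mod 20 these are 15, 2, 9, 16, 3, 10, 17, 4, 11.
The residue 0 does not occur, so no k in [6, 14] makes 7k + 33 a multiple of 20.

No, no such integer k in that range exists.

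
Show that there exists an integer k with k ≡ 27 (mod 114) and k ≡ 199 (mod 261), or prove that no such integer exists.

Reduce both congruences modulo 3, which divides 114 and 261: they say k ≡ 27 (mod 3) and k ≡ 199 (mod 3).
These are incompatible: 27 − 199 = -172 is not divisible by 3.
Therefore no such k exists.

No, no such integer exists.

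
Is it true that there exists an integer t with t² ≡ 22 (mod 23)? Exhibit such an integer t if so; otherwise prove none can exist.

No, no such integer exists.

Apply Euler's criterion with the prime 23: 22 is a quadratic residue iff 22^11 ≡ 1 (mod 23), and a non-residue iff it is ≡ −1.
Repeated squaring mod 23: 22^2 = 484 ≡ 1; 22^4 ≡ 1² = 1 ≡ 1; 22^8 ≡ 1² = 1 ≡ 1.
Since 11 = 8 + 2 + 1, 22^11 ≡ 1 · 1 · 22; multiplying out mod 23: 1·1 = 1 ≡ 1, then 1·22 = 22 ≡ 22. Thus 22^11 ≡ 22 ≡ −1 (mod 23).
The value −1 means 22 is a non-residue modulo 23, so t² ≡ 22 (mod 23) is impossible.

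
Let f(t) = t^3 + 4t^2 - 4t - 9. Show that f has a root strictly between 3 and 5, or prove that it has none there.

No such root exists.

f(3) = 42 and f(5) = 196, both positive, so a sign-change argument is unavailable; we show f keeps this sign on the whole interval.
Shift to the endpoint 3: with t = 3 + u (0 < u < 2), one computes f(3 + u) = u^3 + 13u^2 + 47u + 42.
All 4 nonzero coefficients of this polynomial in u are positive; hence for u > 0 the value is a sum of positive terms (the constant 42 among them).
Therefore f(t) > 0 throughout (3, 5), and f has no zero there.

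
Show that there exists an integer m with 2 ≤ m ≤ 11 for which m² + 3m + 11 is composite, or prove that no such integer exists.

At m = 6: 6² + 3·6 + 11 = 65 = 5·13, which is composite.

m = 6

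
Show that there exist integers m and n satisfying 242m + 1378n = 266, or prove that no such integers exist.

gcd(242, 1378) = 2, and 2 divides 266, so integer solutions exist.
Dividing through by 2 reduces the equation to 121m + 689n = 133.
Run the Euclidean algorithm on 689 and 121: 689 = 5·121 + 84, 121 = 1·84 + 37, 84 = 2·37 + 10, 37 = 3·10 + 7, 10 = 1·7 + 3, 7 = 2·3 + 1, 3 = 3·1 + 0.
Unwinding: 1 = 7 − 2·3 = 7 − 2·(10 − 1·7) = −2·10 + 3·7 = −2·10 + 3·(37 − 3·10) = 3·37 − 11·10 = 3·37 − 11·(84 − 2·37) = −11·84 + 25·37 = −11·84 + 25·(121 − 1·84) = 25·121 − 36·84 = 25·121 − 36·(689 − 5·121) = −36·689 + 205·121, i.e. 121·205 + 689·(-36) = 1.
Multiplying through by 133: m = 205·133 = 27265, n = (-36)·133 = -4788 is a solution.
Shifting by a multiple of (689, −121) keeps it a solution: m = 27265 − 39·689 = 394, n = -4788 + 39·121 = -69.
Check: 242·394 + 1378·(-69) = 95348 − 95082 = 266. ✓

m = 394, n = -69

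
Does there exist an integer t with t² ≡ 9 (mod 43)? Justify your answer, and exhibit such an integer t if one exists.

Take t = 3. Then 3² = 9, and since 0 ≤ 9 < 43 this is already reduced: 3² ≡ 9 (mod 43).

t = 3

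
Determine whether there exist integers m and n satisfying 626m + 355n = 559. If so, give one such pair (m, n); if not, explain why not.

m = 99, n = -173

Since gcd(626, 355) = 1, every integer is an integer combination of 626 and 355.
Dividing repeatedly: 626 = 1·355 + 271, 355 = 1·271 + 84, 271 = 3·84 + 19, 84 = 4·19 + 8, 19 = 2·8 + 3, 8 = 2·3 + 2, 3 = 1·2 + 1, 2 = 2·1 + 0.
Back-substituting, 1 = 3 − 1·2 = 3 − (8 − 2·3) = −8 + 3·3 = −8 + 3·(19 − 2·8) = 3·19 − 7·8 = 3·19 − 7·(84 − 4·19) = −7·84 + 31·19 = −7·84 + 31·(271 − 3·84) = 31·271 − 100·84 = 31·271 − 100·(355 − 1·271) = −100·355 + 131·271 = −100·355 + 131·(626 − 1·355) = 131·626 − 231·355; that is, 626·131 + 355·(-231) = 1.
Multiplying through by 559: m = 131·559 = 73229, n = (-231)·559 = -129129 is a solution.
The general solution is m = 73229 + 355k, n = -129129 − 626k; taking k = -206 gives the smaller pair m = 99, n = -173.
Check: 626·99 + 355·(-173) = 61974 − 61415 = 559. ✓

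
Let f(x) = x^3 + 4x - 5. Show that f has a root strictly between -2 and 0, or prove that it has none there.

Evaluate at the endpoints: f(-2) = -21, f(0) = -5 — same sign (negative).
The derivative f'(x) = 3x^2 + 4 is a quadratic with discriminant 0² − 4·3·4 = -48 < 0; it never vanishes, so it is always positive (sign of the leading coefficient).
Hence f is strictly increasing on ℝ, and in particular on [-2, 0]. A strictly monotone function with same-sign endpoint values stays negative on the whole interval, so f has no zero in (-2, 0).

No.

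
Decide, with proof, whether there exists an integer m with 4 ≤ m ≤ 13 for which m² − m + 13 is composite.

At m = 7: 7² − 7 + 13 = 55 = 5·11, which is composite.

m = 7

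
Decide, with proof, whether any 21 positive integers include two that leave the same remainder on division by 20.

There are exactly 20 possible remainders on division by 20.
With 21 integers and only 20 classes, the pigeonhole principle forces two of them, say a and b, into the same class.
So a and b have equal remainders mod 20, which is exactly what was to be shown.

Yes, this is always true.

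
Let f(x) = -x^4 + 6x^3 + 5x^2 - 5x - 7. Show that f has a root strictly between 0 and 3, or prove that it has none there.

f(0) = -7 and f(3) = 104, which have opposite signs.
As a polynomial, f is continuous on every closed interval.
By the Intermediate Value Theorem, f takes the value 0 somewhere in the open interval.

Yes, f has a root in the interval.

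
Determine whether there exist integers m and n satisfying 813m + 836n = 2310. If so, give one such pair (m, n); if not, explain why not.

m = 154, n = -147

Since gcd(813, 836) = 1, every integer is an integer combination of 813 and 836.
Run the Euclidean algorithm on 836 and 813: 836 = 1·813 + 23, 813 = 35·23 + 8, 23 = 2·8 + 7, 8 = 1·7 + 1, 7 = 7·1 + 0.
Unwinding: 1 = 8 − 1·7 = 8 − (23 − 2·8) = −23 + 3·8 = −23 + 3·(813 − 35·23) = 3·813 − 106·23 = 3·813 − 106·(836 − 1·813) = −106·836 + 109·813, i.e. 813·109 + 836·(-106) = 1.
Times 2310: 813·251790 + 836·(-244860) = 2310, so (251790, -244860) solves it.
Shifting by a multiple of (836, −813) keeps it a solution: m = 251790 − 301·836 = 154, n = -244860 + 301·813 = -147.
Check: 813·154 + 836·(-147) = 125202 − 122892 = 2310. ✓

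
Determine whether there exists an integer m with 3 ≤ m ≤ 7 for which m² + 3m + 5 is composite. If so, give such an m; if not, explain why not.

m = 4

At m = 4: 4² + 3·4 + 5 = 33 = 3·11, which is composite.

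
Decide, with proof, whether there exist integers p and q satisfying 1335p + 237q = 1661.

Any value of 1335p + 237q is a multiple of gcd(1335, 237) = 3.
But 1661 is not a multiple of 3 (it leaves remainder 2).
So the equation is unsolvable over ℤ.

There are no such integers.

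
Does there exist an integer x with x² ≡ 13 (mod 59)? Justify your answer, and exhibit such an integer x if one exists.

Apply Euler's criterion with the prime 59: 13 is a quadratic residue iff 13^29 ≡ 1 (mod 59), and a non-residue iff it is ≡ −1.
Repeated squaring mod 59: 13^2 = 169 ≡ 51; 13^4 ≡ 51² = 2601 ≡ 5; 13^8 ≡ 5² = 25 ≡ 25; 13^16 ≡ 25² = 625 ≡ 35.
Since 29 = 16 + 8 + 4 + 1, 13^29 ≡ 35 · 25 · 5 · 13; multiplying out mod 59: 35·25 = 875 ≡ 49, then 49·5 = 245 ≡ 9, then 9·13 = 117 ≡ 58. Thus 13^29 ≡ 58 ≡ −1 (mod 59).
By Euler's criterion 13 is a quadratic non-residue mod 59: no x satisfies x² ≡ 13 (mod 59).

No such integer exists.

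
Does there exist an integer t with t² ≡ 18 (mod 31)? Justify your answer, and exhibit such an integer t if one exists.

t = 7

Take t = 7. Then 7² = 49 = 1·31 + 18, so 7² ≡ 18 (mod 31).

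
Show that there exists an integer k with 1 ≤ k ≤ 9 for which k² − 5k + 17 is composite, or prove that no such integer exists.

The values for k = 1, 2, …, 9 are 13, 11, 11, 13, 17, 23, 31, 41, 53, and each of these is prime.
So no value in the range makes the expression composite.

No, no such integer k in that range exists.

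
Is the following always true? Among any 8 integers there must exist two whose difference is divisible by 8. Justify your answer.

No; for instance {15, 16, 17, 18, 19, 20, 21, 22} is a counterexample.

Consider the 8 integers 15, 16, …, 22. They lie in distinct residue classes modulo 8, since 8 ≤ 8.
The differences between them range over 1, …, 7, none of which is divisible by 8.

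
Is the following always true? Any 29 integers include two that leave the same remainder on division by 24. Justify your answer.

Yes.

Each integer lies in one of the 24 residue classes modulo 24.
With 29 integers and only 24 classes, the pigeonhole principle forces two of them, say a and b, into the same class.
So a and b have equal remainders mod 24, which is exactly what was to be shown.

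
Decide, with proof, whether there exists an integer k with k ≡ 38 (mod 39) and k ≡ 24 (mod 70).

gcd(39, 70) = 1, so the Chinese Remainder Theorem guarantees exactly one residue class mod 2730 satisfying both.
Any solution of the first congruence is k = 38 + 39t; substituting into the second, 39t ≡ 24 − 38 ≡ 56 (mod 70).
Since 39·9 = 351 = 5·70 + 1, the inverse of 39 mod 70 is 9.
Therefore t ≡ 9·56 = 504 ≡ 14 (mod 70).
With t = 14: k = 38 + 39·14 = 584.
Check: 584 mod 39 = 38, 584 mod 70 = 24. ✓

k = 584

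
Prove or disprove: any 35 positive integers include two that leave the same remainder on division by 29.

Each integer lies in one of the 29 residue classes modulo 29.
Placing 35 integers into 29 classes, some class receives at least two — say a and b.
So a and b have equal remainders mod 29, which is exactly what was to be shown.

Yes, this is always true.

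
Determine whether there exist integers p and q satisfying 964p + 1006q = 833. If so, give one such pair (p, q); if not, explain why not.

No such integers exist.

gcd(964, 1006) = 2, so every integer of the form 964p + 1006q is a multiple of 2.
But 833 is not a multiple of 2 (it leaves remainder 1).
Therefore 964p + 1006q = 833 has no solution in integers.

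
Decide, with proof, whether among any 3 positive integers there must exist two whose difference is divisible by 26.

Consider the 3 integers 14, 15, 16. They lie in distinct residue classes modulo 26, since 3 ≤ 26.
Any two of them differ by at most 2 < 26 and by at least 1, so no difference is a multiple of 26.

No; for instance {14, 15, 16} is a counterexample.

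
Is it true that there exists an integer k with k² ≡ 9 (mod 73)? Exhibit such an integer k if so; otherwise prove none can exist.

k = 70

Take k = 70. Then 70² = 4900 = 67·73 + 9, so 70² ≡ 9 (mod 73).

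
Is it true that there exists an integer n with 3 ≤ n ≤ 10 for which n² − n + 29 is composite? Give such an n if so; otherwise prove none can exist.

At n = 3: 3² − 3 + 29 = 35 = 5·7, which is composite.

n = 3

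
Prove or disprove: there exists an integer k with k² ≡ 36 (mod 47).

k = 41

k = 41 works: 41² = 1681, and 1681 − 36 = 1645 = 35·47.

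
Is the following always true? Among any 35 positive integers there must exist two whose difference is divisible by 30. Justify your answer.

Yes.

Each integer lies in one of the 30 residue classes modulo 30.
Since 35 > 30, two of the 35 integers must share a residue class by the pigeonhole principle; call them a and b.
Equal remainders mean a − b ≡ 0 (mod 30), so 30 divides their difference.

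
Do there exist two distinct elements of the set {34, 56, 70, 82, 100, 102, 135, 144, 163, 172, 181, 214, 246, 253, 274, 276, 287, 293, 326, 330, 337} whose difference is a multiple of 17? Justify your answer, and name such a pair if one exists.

34 mod 17 = 0 and 102 mod 17 = 0, so 102 − 34 = 68 = 4·17.

Yes: 34 and 102.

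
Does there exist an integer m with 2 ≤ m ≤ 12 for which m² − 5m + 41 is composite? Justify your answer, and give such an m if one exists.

At m = 9: 9² − 5·9 + 41 = 77 = 7·11, which is composite.

m = 9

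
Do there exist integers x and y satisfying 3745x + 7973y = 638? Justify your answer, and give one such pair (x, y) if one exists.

There are no such integers.

Any value of 3745x + 7973y is a multiple of gcd(3745, 7973) = 7.
However 638 leaves remainder 1 on division by 7.
Therefore 3745x + 7973y = 638 has no solution in integers.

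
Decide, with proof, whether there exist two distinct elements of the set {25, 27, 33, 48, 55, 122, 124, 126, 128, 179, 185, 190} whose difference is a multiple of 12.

Reduce each element modulo 12: 25↦1, 27↦3, 33↦9, 48↦0, 55↦7, 122↦2, 124↦4, 126↦6, 128↦8, 179↦11, 185↦5, 190↦10.
No residue repeats among the 12 elements, so no pair has difference ≡ 0 (mod 12).

There is no such pair.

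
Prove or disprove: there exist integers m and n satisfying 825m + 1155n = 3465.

m = 0, n = 3

Every value of 825m + 1155n is a multiple of gcd(825, 1155) = 165; since 165 ∣ 3465, solutions exist.
Dividing through by 165 reduces the equation to 5m + 7n = 21.
Euclidean algorithm: 7 = 1·5 + 2, 5 = 2·2 + 1, 2 = 2·1 + 0.
Unwinding: 1 = 5 − 2·2 = 5 − 2·(7 − 1·5) = −2·7 + 3·5, i.e. 5·3 + 7·(-2) = 1.
Scaling by 21 gives the particular solution (m, n) = (63, -42).
Shifting by a multiple of (7, −5) keeps it a solution: m = 63 − 9·7 = 0, n = -42 + 9·5 = 3.
Check: 825·0 + 1155·3 = 0 + 3465 = 3465. ✓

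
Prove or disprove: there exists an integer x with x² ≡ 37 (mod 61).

No, no such integer exists.

Apply Euler's criterion with the prime 61: 37 is a quadratic residue iff 37^30 ≡ 1 (mod 61), and a non-residue iff it is ≡ −1.
Repeated squaring mod 61: 37^2 = 1369 ≡ 27; 37^4 ≡ 27² = 729 ≡ 58; 37^8 ≡ 58² = 3364 ≡ 9; 37^16 ≡ 9² = 81 ≡ 20.
Since 30 = 16 + 8 + 4 + 2, 37^30 ≡ 20 · 9 · 58 · 27; multiplying out mod 61: 20·9 = 180 ≡ 58, then 58·58 = 3364 ≡ 9, then 9·27 = 243 ≡ 60. Thus 37^30 ≡ 60 ≡ −1 (mod 61).
The value −1 means 37 is a non-residue modulo 61, so x² ≡ 37 (mod 61) is impossible.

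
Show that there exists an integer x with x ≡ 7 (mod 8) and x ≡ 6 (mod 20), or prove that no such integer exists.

No, no such integer exists.

Reduce both congruences modulo 4, which divides 8 and 20: they say x ≡ 7 (mod 4) and x ≡ 6 (mod 4).
However 7 ≡ 3 and 6 ≡ 2 (mod 4), and 3 ≠ 2.
Hence the system has no solution.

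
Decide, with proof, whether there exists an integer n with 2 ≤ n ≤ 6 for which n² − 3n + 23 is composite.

At n = 5: 5² − 3·5 + 23 = 33 = 3·11, which is composite.

n = 5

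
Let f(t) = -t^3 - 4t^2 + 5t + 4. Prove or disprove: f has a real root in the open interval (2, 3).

f(2) = -10 and f(3) = -44, both negative, so a sign-change argument is unavailable; we show f keeps this sign on the whole interval.
Substitute t = 2 + u, where 0 < u < 1 on the interval. Expanding, f(2 + u) = -u^3 - 10u^2 - 23u - 10.
The nonzero coefficients here are all negative, so for u > 0 every term is negative (or zero), and the constant term -10 is strictly negative.
Therefore f(t) < 0 throughout (2, 3), and f has no zero there.

No.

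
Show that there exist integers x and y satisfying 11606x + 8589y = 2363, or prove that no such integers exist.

There are no such integers.

Both 11606 and 8589 are divisible by gcd(11606, 8589) = 7, hence so is any combination 11606x + 8589y.
However 2363 leaves remainder 4 on division by 7.
Hence no integers x, y satisfy the equation.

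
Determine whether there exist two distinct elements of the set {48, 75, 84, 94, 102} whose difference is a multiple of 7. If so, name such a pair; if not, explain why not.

Two integers differ by a multiple of 7 exactly when they have the same residue mod 7. The residues are 48↦6, 75↦5, 84↦0, 94↦3, 102↦4.
These 5 residues are pairwise different, hence no difference of two elements is divisible by 7.

No, no such pair exists.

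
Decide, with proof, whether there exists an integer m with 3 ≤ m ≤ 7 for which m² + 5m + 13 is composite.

m = 5

At m = 5: 5² + 5·5 + 13 = 63 = 3·21, which is composite.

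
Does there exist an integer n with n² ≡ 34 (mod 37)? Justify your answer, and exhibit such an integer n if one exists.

n = 16 works: 16² = 256, and 256 − 34 = 222 = 6·37.

n = 16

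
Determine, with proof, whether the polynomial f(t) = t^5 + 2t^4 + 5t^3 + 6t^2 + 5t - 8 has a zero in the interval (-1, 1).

Such a root exists.

f(-1) = -11 and f(1) = 11, which have opposite signs.
Since f is a polynomial it is continuous on [-1, 1].
By the Intermediate Value Theorem f must vanish at some point of (-1, 1).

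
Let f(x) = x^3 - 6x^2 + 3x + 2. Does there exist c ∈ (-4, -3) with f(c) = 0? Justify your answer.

No.

f(-4) = -170 and f(-3) = -88, both negative, so a sign-change argument is unavailable; we show f keeps this sign on the whole interval.
Substitute x = -3 − u, where 0 < u < 1 on the interval. Expanding, f(-3 − u) = -u^3 - 15u^2 - 66u - 88.
The nonzero coefficients here are all negative, so for u > 0 every term is negative (or zero), and the constant term -88 is strictly negative.
Therefore f(x) < 0 throughout (-4, -3), and f has no zero there.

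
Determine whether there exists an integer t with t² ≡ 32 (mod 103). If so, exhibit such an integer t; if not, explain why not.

Take t = 54. Then 54² = 2916 = 28·103 + 32, so 54² ≡ 32 (mod 103).

t = 54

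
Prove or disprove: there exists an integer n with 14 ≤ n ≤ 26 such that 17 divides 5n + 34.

n = 17

Scanning upward from n = 14 gives 104, 109, 114, none divisible by 17. n = 17 works, since 5·17 + 34 = 119 = 7·17.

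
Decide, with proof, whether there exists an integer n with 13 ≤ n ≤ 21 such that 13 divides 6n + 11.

The values of 6n + 11 for n = 13, 14, …, 21 are 89, 95, 101, 107, 113, 119, 125, 131, 137; reduced mod 13 these are 11, 4, 10, 3, 9, 2, 8, 1, 7.
Since 0 is absent from this list, 13 ∤ 6n + 11 for every n with 13 ≤ n ≤ 21.

No, no such integer n in that range exists.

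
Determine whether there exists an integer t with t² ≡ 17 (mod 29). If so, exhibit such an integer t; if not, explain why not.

Apply Euler's criterion with the prime 29: 17 is a quadratic residue iff 17^14 ≡ 1 (mod 29), and a non-residue iff it is ≡ −1.
Squaring successively (mod 29): 17^2 = 289 ≡ 28; 17^4 ≡ 28² = 784 ≡ 1; 17^8 ≡ 1² = 1 ≡ 1.
Since 14 = 8 + 4 + 2, 17^14 ≡ 1 · 1 · 28; multiplying out mod 29: 1·1 = 1 ≡ 1, then 1·28 = 28 ≡ 28. Thus 17^14 ≡ 28 ≡ −1 (mod 29).
By Euler's criterion 17 is a quadratic non-residue mod 29: no t satisfies t² ≡ 17 (mod 29).

No, no such integer exists.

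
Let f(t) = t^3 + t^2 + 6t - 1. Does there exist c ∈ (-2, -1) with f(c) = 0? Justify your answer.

f has no root in that interval.

f(-2) = -17 and f(-1) = -7, both negative.
The derivative f'(t) = 3t^2 + 2t + 6 is a quadratic with discriminant 2² − 4·3·6 = -68 < 0; it never vanishes, so it is always positive (sign of the leading coefficient).
So f is strictly increasing; between -2 and -1 its values lie between f(-2) = -17 and f(-1) = -7, all negative. Therefore f has no root in (-2, -1).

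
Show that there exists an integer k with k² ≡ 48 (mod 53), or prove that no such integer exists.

No such integer exists.

53 is prime, so by Euler's criterion 48 is a square mod 53 iff 48^((53−1)/2) = 48^26 ≡ 1 (mod 53).
Repeated squaring mod 53: 48^2 = 2304 ≡ 25; 48^4 ≡ 25² = 625 ≡ 42; 48^8 ≡ 42² = 1764 ≡ 15; 48^16 ≡ 15² = 225 ≡ 13.
Since 26 = 16 + 8 + 2, 48^26 ≡ 13 · 15 · 25; multiplying out mod 53: 13·15 = 195 ≡ 36, then 36·25 = 900 ≡ 52. Thus 48^26 ≡ 52 ≡ −1 (mod 53).
By Euler's criterion 48 is a quadratic non-residue mod 53: no k satisfies k² ≡ 48 (mod 53).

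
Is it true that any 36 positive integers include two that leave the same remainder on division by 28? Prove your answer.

Yes.

Partition the integers by their residue mod 28; there are 28 classes.
With 36 integers and only 28 classes, the pigeonhole principle forces two of them, say a and b, into the same class.
That is, a and b leave the same remainder on division by 28, as claimed.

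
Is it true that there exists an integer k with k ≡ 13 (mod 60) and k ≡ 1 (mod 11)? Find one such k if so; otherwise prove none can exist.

Since 60 and 11 share no common factor, CRT says the pair of congruences has a solution (unique mod 660).
Any solution of the first congruence is k = 13 + 60t; substituting into the second, 60t ≡ 1 − 13 ≡ 10 (mod 11).
60 ≡ 5 (mod 11), so this reads 5t ≡ 10 (mod 11). Since 5·9 = 45 = 4·11 + 1, the inverse of 5 mod 11 is 9.
Multiplying by 9: t ≡ 9·10 = 90 ≡ 2 (mod 11).
Taking t = 2 gives k = 13 + 60·2 = 133.
Check: 133 mod 60 = 13, 133 mod 11 = 1. ✓

k = 133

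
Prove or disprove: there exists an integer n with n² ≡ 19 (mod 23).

There is no such integer.

23 is prime, so by Euler's criterion 19 is a square mod 23 iff 19^((23−1)/2) = 19^11 ≡ 1 (mod 23).
Repeated squaring mod 23: 19^2 = 361 ≡ 16; 19^4 ≡ 16² = 256 ≡ 3; 19^8 ≡ 3² = 9 ≡ 9.
Since 11 = 8 + 2 + 1, 19^11 ≡ 9 · 16 · 19; multiplying out mod 23: 9·16 = 144 ≡ 6, then 6·19 = 114 ≡ 22. Thus 19^11 ≡ 22 ≡ −1 (mod 23).
The value −1 means 19 is a non-residue modulo 23, so n² ≡ 19 (mod 23) is impossible.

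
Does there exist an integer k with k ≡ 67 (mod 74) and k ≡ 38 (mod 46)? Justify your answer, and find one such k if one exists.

Reduce both congruences modulo 2, which divides 74 and 46: they say k ≡ 67 (mod 2) and k ≡ 38 (mod 2).
But 67 mod 2 = 1 while 38 mod 2 = 0, a contradiction.
So no integer satisfies both congruences.

There is no such integer.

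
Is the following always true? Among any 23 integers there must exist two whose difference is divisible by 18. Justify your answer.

Yes.

Partition the integers by their residue mod 18; there are 18 classes.
With 23 integers and only 18 classes, the pigeonhole principle forces two of them, say a and b, into the same class.
Their difference a − b is then a multiple of 18.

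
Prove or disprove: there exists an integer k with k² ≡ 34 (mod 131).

Take k = 77. Then 77² = 5929 = 45·131 + 34, so 77² ≡ 34 (mod 131).

k = 77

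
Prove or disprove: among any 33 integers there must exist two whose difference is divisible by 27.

True.

There are exactly 27 possible remainders on division by 27.
Since 33 > 27, two of the 33 integers must share a residue class by the pigeonhole principle; call them a and b.
Their difference a − b is then a multiple of 27.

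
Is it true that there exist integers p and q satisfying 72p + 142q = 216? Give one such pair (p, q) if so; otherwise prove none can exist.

p = 3, q = 0

Since gcd(72, 142) = 2 and 216 = 2·108, Bézout's identity guarantees a solution.
Dividing through by 2 reduces the equation to 36p + 71q = 108.
Dividing repeatedly: 71 = 1·36 + 35, 36 = 1·35 + 1, 35 = 35·1 + 0.
Working back up the chain: 1 = 36 − 1·35 = 36 − (71 − 1·36) = −71 + 2·36. So 36·2 + 71·(-1) = 1.
Multiplying through by 108: p = 2·108 = 216, q = (-1)·108 = -108 is a solution.
Subtracting 3·71 from p and adding 3·36 to q gives the tidier solution (3, 0).
Indeed 72·3 + 142·0 = 216 + 0 = 216.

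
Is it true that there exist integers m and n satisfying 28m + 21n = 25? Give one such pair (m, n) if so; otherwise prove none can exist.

Both 28 and 21 are divisible by gcd(28, 21) = 7, hence so is any combination 28m + 21n.
But 25 = 7·3 + 4, so 7 ∤ 25.
Hence no integers m, n satisfy the equation.

There are no such integers.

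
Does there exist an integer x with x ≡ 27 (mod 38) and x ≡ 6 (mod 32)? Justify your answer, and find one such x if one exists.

gcd(38, 32) = 2. If x ≡ 27 (mod 38) and x ≡ 6 (mod 32), then x ≡ 27 (mod 2) and x ≡ 6 (mod 2).
However 27 ≡ 1 and 6 ≡ 0 (mod 2), and 1 ≠ 0.
Hence the system has no solution.

There is no such integer.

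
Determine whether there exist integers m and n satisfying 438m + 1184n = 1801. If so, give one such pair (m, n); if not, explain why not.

Any value of 438m + 1184n is a multiple of gcd(438, 1184) = 2.
However 1801 leaves remainder 1 on division by 2.
Therefore 438m + 1184n = 1801 has no solution in integers.

No such integers exist.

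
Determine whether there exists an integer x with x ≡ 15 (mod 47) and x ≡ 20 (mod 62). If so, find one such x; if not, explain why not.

x = 1942

The moduli 47 and 62 are coprime, so by the Chinese Remainder Theorem a unique solution modulo 2914 exists.
Any solution of the first congruence is x = 15 + 47t; substituting into the second, 47t ≡ 20 − 15 ≡ 5 (mod 62).
Invert 47 mod 62 by the Euclidean algorithm: 62 = 1·47 + 15, 47 = 3·15 + 2, 15 = 7·2 + 1, 2 = 2·1 + 0; back-substituting, 1 = 15 − 7·2 = 15 − 7·(47 − 3·15) = −7·47 + 22·15 = −7·47 + 22·(62 − 1·47) = 22·62 − 29·47. Hence 47·(-29) ≡ 1, so 47⁻¹ ≡ -29 ≡ 33 (mod 62).
Therefore t ≡ 33·5 = 165 ≡ 41 (mod 62).
With t = 41: x = 15 + 47·41 = 1942.
Verify: 1942 = 41·47 + 15 and 1942 = 31·62 + 20. ✓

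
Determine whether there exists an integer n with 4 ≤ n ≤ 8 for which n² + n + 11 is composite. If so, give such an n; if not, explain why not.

No such integer n in that range exists.

The values for n = 4, 5, …, 8 are 31, 41, 53, 67, 83, and each of these is prime.
So no value in the range makes the expression composite.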